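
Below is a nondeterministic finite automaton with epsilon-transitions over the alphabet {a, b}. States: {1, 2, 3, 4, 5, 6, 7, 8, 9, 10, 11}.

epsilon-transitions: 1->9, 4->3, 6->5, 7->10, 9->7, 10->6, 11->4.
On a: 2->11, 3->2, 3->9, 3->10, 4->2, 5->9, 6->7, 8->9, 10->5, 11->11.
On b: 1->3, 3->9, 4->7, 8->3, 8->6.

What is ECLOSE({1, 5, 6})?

Start with {1, 5, 6}.
From 1 via epsilon: add 9.
From 9 via epsilon: add 7.
From 7 via epsilon: add 10.
No new states can be added; the closed set is {1, 5, 6, 7, 9, 10}.

{1, 5, 6, 7, 9, 10}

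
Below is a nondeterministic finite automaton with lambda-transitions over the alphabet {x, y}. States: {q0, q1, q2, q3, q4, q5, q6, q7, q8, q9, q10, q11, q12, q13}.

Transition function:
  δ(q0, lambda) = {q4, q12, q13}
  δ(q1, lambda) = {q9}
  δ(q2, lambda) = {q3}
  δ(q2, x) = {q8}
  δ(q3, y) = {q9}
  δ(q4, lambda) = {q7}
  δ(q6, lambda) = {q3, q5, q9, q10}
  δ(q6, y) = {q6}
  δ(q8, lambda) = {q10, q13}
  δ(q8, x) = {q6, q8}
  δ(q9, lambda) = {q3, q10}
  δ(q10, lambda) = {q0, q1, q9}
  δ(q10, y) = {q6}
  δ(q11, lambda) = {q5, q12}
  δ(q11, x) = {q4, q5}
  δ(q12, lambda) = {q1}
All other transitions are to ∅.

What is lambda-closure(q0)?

{q0, q1, q3, q4, q7, q9, q10, q12, q13}

Start with {q0}.
From q0 via lambda: add q4, q12, q13.
From q4 via lambda: add q7.
From q12 via lambda: add q1.
From q1 via lambda: add q9.
From q9 via lambda: add q3, q10.
No new states can be added; the closed set is {q0, q1, q3, q4, q7, q9, q10, q12, q13}.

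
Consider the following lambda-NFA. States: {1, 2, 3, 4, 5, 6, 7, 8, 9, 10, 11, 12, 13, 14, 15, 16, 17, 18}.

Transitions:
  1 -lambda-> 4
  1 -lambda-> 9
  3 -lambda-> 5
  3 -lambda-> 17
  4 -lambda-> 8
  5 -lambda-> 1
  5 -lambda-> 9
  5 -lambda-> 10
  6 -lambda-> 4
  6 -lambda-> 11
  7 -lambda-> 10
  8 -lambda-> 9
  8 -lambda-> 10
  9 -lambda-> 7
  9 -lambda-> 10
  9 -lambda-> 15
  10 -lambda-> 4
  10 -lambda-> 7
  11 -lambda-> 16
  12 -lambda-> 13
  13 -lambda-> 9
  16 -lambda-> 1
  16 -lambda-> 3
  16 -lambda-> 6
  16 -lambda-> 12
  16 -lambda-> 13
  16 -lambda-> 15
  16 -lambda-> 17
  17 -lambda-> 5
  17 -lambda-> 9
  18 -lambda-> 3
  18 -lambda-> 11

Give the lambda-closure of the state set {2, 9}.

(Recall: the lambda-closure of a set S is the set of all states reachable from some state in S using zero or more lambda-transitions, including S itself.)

Start with {2, 9}.
From 9 via lambda: add 7, 10, 15.
From 10 via lambda: add 4.
From 4 via lambda: add 8.
No new states can be added; the closed set is {2, 4, 7, 8, 9, 10, 15}.

{2, 4, 7, 8, 9, 10, 15}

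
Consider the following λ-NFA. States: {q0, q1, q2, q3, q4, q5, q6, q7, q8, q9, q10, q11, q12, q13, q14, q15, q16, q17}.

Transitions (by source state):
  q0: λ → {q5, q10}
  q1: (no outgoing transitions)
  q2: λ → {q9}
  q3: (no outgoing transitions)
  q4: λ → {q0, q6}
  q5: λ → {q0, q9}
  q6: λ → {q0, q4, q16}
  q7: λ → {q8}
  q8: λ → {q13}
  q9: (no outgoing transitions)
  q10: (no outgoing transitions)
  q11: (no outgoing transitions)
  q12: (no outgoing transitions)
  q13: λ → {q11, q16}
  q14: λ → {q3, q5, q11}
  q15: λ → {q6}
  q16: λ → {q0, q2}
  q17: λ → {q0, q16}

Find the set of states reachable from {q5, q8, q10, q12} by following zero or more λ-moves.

Start with {q5, q8, q10, q12}.
From q5 via λ: add q0, q9.
From q8 via λ: add q13.
From q13 via λ: add q11, q16.
From q16 via λ: add q2.
No new states can be added; the closed set is {q0, q2, q5, q8, q9, q10, q11, q12, q13, q16}.

{q0, q2, q5, q8, q9, q10, q11, q12, q13, q16}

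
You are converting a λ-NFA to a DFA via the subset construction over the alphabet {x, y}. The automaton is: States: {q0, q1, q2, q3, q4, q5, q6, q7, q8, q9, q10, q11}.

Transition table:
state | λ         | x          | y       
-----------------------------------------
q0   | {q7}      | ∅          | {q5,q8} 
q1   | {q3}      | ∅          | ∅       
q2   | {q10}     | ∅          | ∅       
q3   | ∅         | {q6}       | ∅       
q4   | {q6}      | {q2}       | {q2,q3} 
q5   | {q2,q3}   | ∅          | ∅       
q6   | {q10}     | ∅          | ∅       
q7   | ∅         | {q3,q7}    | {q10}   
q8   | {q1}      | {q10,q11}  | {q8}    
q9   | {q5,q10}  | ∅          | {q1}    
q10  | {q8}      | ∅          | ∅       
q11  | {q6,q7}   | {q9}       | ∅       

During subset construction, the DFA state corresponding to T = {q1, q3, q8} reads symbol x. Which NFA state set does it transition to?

q3 on x → {q6}.
q8 on x → {q10, q11}.
No x-transition from q1.
Union after reading x: {q6, q10, q11}.
Now take the λ-closure:
From q10 via λ: add q8.
From q11 via λ: add q7.
From q8 via λ: add q1.
From q1 via λ: add q3.
No new states can be added; the closed set is {q1, q3, q6, q7, q8, q10, q11}.

{q1, q3, q6, q7, q8, q10, q11}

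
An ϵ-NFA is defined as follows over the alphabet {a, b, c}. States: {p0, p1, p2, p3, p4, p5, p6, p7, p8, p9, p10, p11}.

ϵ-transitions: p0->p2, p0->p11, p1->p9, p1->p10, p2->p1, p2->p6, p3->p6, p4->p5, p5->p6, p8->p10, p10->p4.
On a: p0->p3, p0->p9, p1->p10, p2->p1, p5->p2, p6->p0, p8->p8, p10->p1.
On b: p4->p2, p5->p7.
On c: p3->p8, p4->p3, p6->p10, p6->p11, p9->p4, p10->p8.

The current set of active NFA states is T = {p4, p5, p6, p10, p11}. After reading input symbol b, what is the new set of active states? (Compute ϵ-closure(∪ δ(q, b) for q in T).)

p4 on b → {p2}.
p5 on b → {p7}.
No b-transition from p6, p10, p11.
Union after reading b: {p2, p7}.
Now take the ϵ-closure:
From p2 via ϵ: add p1, p6.
From p1 via ϵ: add p9, p10.
From p10 via ϵ: add p4.
From p4 via ϵ: add p5.
No new states can be added; the closed set is {p1, p2, p4, p5, p6, p7, p9, p10}.

{p1, p2, p4, p5, p6, p7, p9, p10}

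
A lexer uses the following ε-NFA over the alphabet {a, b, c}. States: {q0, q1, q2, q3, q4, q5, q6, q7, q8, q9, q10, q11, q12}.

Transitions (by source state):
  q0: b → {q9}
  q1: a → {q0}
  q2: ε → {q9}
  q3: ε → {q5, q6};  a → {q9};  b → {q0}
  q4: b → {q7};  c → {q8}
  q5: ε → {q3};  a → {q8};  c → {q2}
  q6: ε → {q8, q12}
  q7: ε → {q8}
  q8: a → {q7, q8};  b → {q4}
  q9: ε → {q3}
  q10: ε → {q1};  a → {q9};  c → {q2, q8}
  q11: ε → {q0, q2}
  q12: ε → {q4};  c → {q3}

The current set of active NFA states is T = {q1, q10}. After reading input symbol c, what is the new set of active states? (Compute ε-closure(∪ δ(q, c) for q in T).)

q10 on c → {q2, q8}.
No c-transition from q1.
Union after reading c: {q2, q8}.
Now take the ε-closure:
From q2 via ε: add q9.
From q9 via ε: add q3.
From q3 via ε: add q5, q6.
From q6 via ε: add q12.
From q12 via ε: add q4.
No new states can be added; the closed set is {q2, q3, q4, q5, q6, q8, q9, q12}.

{q2, q3, q4, q5, q6, q8, q9, q12}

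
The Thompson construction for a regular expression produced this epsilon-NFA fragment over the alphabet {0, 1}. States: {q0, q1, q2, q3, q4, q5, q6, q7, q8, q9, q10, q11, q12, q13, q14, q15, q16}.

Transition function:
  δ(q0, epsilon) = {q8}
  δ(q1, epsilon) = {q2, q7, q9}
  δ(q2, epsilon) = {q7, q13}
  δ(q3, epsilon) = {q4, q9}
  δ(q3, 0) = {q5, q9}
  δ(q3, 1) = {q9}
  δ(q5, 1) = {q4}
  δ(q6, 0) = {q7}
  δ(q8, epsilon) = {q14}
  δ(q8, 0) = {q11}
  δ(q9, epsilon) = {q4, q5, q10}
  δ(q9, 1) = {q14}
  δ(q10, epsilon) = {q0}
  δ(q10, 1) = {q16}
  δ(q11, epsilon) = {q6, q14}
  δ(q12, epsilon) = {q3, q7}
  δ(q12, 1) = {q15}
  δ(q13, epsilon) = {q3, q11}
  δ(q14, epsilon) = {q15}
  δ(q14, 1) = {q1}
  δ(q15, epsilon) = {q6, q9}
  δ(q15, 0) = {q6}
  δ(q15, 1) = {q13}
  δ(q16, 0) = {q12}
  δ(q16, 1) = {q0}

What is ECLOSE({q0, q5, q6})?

{q0, q4, q5, q6, q8, q9, q10, q14, q15}

Start with {q0, q5, q6}.
From q0 via epsilon: add q8.
From q8 via epsilon: add q14.
From q14 via epsilon: add q15.
From q15 via epsilon: add q9.
From q9 via epsilon: add q4, q10.
No new states can be added; the closed set is {q0, q4, q5, q6, q8, q9, q10, q14, q15}.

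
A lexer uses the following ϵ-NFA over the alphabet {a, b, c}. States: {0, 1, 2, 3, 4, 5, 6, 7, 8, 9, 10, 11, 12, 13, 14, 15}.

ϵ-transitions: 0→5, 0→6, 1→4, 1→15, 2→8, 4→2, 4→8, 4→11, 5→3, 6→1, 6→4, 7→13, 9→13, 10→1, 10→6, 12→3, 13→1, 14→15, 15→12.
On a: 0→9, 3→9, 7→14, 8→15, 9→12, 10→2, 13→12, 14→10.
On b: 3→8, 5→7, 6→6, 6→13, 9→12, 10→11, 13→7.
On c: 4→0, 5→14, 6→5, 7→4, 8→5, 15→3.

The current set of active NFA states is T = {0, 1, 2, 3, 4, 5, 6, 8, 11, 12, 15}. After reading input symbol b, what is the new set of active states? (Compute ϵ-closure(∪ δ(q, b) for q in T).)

{1, 2, 3, 4, 6, 7, 8, 11, 12, 13, 15}

3 on b → {8}.
5 on b → {7}.
6 on b → {6, 13}.
No b-transition from 0, 1, 2, 4, 8, 11, 12, 15.
Union after reading b: {6, 7, 8, 13}.
Now take the ϵ-closure:
From 6 via ϵ: add 1, 4.
From 1 via ϵ: add 15.
From 4 via ϵ: add 2, 11.
From 15 via ϵ: add 12.
From 12 via ϵ: add 3.
No new states can be added; the closed set is {1, 2, 3, 4, 6, 7, 8, 11, 12, 13, 15}.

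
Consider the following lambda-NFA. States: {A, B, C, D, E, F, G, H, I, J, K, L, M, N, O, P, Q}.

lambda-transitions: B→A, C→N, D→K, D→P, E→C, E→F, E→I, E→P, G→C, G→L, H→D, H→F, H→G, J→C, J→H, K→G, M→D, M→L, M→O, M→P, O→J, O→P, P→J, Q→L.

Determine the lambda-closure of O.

{C, D, F, G, H, J, K, L, N, O, P}

Start with {O}.
From O via lambda: add J, P.
From J via lambda: add C, H.
From C via lambda: add N.
From H via lambda: add D, F, G.
From D via lambda: add K.
From G via lambda: add L.
No new states can be added; the closed set is {C, D, F, G, H, J, K, L, N, O, P}.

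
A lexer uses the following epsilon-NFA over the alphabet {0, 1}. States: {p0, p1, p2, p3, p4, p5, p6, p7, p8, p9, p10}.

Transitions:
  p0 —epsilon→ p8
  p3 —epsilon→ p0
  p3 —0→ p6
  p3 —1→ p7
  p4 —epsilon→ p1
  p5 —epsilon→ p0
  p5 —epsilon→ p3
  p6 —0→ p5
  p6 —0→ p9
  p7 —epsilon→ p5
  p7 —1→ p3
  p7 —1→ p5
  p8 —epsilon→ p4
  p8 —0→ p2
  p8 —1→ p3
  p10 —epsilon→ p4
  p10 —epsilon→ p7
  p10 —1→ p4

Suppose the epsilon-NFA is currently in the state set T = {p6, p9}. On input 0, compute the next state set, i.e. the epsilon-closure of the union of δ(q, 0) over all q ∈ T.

p6 on 0 → {p5, p9}.
No 0-transition from p9.
Union after reading 0: {p5, p9}.
Now take the epsilon-closure:
From p5 via epsilon: add p0, p3.
From p0 via epsilon: add p8.
From p8 via epsilon: add p4.
From p4 via epsilon: add p1.
No new states can be added; the closed set is {p0, p1, p3, p4, p5, p8, p9}.

{p0, p1, p3, p4, p5, p8, p9}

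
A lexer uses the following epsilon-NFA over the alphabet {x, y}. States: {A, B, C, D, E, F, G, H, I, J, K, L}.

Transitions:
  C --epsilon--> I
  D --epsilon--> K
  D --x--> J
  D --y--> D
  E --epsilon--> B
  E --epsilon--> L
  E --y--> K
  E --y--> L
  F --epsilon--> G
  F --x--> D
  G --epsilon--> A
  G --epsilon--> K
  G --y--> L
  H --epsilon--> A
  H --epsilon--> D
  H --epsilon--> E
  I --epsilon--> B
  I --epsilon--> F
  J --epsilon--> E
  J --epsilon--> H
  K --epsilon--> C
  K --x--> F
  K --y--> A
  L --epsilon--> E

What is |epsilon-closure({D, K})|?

8

Start with {D, K}.
From K via epsilon: add C.
From C via epsilon: add I.
From I via epsilon: add B, F.
From F via epsilon: add G.
From G via epsilon: add A.
epsilon-closure = {A, B, C, D, F, G, I, K}, which has 8 states.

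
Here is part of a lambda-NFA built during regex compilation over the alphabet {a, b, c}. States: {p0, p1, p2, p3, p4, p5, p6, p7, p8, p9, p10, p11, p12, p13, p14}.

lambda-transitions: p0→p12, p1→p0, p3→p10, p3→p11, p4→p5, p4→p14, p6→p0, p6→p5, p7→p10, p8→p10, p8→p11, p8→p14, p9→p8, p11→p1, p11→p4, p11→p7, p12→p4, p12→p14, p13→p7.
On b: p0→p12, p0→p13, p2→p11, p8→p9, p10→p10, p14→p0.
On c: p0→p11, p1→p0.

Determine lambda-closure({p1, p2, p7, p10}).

Start with {p1, p2, p7, p10}.
From p1 via lambda: add p0.
From p0 via lambda: add p12.
From p12 via lambda: add p4, p14.
From p4 via lambda: add p5.
No new states can be added; the closed set is {p0, p1, p2, p4, p5, p7, p10, p12, p14}.

{p0, p1, p2, p4, p5, p7, p10, p12, p14}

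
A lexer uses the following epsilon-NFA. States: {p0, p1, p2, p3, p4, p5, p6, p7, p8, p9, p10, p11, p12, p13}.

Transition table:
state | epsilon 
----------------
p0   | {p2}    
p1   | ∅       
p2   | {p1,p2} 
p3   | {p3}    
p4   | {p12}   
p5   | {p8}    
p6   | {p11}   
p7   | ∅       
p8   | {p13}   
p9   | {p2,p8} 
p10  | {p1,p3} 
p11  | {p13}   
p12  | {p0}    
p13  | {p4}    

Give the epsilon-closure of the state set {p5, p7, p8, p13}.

{p0, p1, p2, p4, p5, p7, p8, p12, p13}

Start with {p5, p7, p8, p13}.
From p13 via epsilon: add p4.
From p4 via epsilon: add p12.
From p12 via epsilon: add p0.
From p0 via epsilon: add p2.
From p2 via epsilon: add p1.
No new states can be added; the closed set is {p0, p1, p2, p4, p5, p7, p8, p12, p13}.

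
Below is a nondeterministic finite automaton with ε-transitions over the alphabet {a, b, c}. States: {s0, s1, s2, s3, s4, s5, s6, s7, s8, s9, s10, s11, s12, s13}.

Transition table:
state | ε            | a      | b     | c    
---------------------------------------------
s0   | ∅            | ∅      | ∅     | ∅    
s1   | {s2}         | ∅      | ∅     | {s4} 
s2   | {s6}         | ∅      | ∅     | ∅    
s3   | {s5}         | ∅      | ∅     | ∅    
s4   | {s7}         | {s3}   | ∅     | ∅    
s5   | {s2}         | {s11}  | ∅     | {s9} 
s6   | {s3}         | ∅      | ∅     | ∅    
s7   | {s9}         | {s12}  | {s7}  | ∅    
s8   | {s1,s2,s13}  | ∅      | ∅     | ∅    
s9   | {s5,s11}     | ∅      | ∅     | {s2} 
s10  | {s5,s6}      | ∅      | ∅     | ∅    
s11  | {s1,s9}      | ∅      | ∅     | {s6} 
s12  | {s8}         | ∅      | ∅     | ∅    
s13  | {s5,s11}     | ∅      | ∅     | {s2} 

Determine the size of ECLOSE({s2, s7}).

Start with {s2, s7}.
From s2 via ε: add s6.
From s7 via ε: add s9.
From s6 via ε: add s3.
From s9 via ε: add s5, s11.
From s11 via ε: add s1.
ε-closure = {s1, s2, s3, s5, s6, s7, s9, s11}, which has 8 states.

8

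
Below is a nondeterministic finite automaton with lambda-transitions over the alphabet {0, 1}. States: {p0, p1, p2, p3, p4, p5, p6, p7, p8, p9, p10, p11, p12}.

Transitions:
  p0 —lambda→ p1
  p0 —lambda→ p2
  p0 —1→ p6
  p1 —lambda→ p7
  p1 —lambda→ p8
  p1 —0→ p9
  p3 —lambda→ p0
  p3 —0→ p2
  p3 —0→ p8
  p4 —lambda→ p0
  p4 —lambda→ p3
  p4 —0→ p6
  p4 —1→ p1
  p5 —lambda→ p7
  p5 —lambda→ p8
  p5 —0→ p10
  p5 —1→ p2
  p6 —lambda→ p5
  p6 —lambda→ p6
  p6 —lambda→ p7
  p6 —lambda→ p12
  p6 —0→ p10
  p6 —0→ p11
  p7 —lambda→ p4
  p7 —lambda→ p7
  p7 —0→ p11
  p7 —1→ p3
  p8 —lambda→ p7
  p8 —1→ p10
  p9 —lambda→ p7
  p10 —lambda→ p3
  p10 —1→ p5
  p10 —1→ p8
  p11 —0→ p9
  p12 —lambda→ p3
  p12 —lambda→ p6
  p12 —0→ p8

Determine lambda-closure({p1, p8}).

{p0, p1, p2, p3, p4, p7, p8}

Start with {p1, p8}.
From p1 via lambda: add p7.
From p7 via lambda: add p4.
From p4 via lambda: add p0, p3.
From p0 via lambda: add p2.
No new states can be added; the closed set is {p0, p1, p2, p3, p4, p7, p8}.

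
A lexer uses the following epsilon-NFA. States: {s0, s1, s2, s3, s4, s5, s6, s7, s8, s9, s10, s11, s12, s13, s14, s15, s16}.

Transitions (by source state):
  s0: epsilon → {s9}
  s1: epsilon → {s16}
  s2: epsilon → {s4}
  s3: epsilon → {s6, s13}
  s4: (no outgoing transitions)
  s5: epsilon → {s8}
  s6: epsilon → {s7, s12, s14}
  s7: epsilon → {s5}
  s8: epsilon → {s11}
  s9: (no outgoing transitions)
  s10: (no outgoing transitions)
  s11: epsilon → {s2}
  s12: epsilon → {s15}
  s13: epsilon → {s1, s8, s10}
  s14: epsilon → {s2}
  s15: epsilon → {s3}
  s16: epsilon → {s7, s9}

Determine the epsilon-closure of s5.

{s2, s4, s5, s8, s11}

Start with {s5}.
From s5 via epsilon: add s8.
From s8 via epsilon: add s11.
From s11 via epsilon: add s2.
From s2 via epsilon: add s4.
No new states can be added; the closed set is {s2, s4, s5, s8, s11}.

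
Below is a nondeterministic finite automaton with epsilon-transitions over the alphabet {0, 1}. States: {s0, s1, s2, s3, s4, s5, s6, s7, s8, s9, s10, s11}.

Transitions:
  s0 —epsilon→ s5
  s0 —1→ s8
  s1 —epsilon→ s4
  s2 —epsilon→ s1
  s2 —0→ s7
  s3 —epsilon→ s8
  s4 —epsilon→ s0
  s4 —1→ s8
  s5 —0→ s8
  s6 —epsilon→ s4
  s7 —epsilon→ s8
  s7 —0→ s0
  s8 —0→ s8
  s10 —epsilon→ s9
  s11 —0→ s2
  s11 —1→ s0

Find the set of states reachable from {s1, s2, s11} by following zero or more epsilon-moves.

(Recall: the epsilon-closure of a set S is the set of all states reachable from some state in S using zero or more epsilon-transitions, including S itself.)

Start with {s1, s2, s11}.
From s1 via epsilon: add s4.
From s4 via epsilon: add s0.
From s0 via epsilon: add s5.
No new states can be added; the closed set is {s0, s1, s2, s4, s5, s11}.

{s0, s1, s2, s4, s5, s11}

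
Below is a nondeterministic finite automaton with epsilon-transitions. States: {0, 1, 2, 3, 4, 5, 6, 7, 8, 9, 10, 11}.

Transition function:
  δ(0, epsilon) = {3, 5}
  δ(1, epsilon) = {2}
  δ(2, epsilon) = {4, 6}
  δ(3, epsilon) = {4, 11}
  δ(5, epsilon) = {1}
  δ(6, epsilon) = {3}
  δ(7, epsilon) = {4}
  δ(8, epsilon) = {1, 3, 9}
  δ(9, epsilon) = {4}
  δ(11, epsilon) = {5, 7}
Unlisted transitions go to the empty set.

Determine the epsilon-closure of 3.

Start with {3}.
From 3 via epsilon: add 4, 11.
From 11 via epsilon: add 5, 7.
From 5 via epsilon: add 1.
From 1 via epsilon: add 2.
From 2 via epsilon: add 6.
No new states can be added; the closed set is {1, 2, 3, 4, 5, 6, 7, 11}.

{1, 2, 3, 4, 5, 6, 7, 11}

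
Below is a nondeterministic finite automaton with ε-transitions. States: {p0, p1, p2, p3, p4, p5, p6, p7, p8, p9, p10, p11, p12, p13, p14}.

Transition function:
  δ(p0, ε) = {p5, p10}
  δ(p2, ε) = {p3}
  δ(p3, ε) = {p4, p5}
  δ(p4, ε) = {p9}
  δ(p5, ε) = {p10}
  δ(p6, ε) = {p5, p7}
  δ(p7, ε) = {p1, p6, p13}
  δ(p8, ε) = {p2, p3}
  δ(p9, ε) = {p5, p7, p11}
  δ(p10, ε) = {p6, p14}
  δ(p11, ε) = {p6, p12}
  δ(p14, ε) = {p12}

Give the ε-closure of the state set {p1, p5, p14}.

{p1, p5, p6, p7, p10, p12, p13, p14}

Start with {p1, p5, p14}.
From p5 via ε: add p10.
From p14 via ε: add p12.
From p10 via ε: add p6.
From p6 via ε: add p7.
From p7 via ε: add p13.
No new states can be added; the closed set is {p1, p5, p6, p7, p10, p12, p13, p14}.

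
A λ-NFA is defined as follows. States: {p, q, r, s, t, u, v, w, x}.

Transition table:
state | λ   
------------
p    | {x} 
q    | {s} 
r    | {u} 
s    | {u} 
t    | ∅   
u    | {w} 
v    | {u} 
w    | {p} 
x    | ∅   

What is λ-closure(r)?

Start with {r}.
From r via λ: add u.
From u via λ: add w.
From w via λ: add p.
From p via λ: add x.
No new states can be added; the closed set is {p, r, u, w, x}.

{p, r, u, w, x}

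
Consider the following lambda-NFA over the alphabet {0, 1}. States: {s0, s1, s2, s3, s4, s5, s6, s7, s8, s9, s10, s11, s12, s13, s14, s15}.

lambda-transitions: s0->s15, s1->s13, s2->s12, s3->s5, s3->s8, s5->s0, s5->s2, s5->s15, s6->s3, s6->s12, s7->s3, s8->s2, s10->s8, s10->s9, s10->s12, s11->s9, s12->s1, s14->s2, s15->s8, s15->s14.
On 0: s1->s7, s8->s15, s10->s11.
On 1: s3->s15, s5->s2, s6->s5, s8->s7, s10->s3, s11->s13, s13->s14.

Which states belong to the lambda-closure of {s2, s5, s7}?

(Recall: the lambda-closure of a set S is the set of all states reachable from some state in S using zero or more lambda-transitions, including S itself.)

Start with {s2, s5, s7}.
From s2 via lambda: add s12.
From s5 via lambda: add s0, s15.
From s7 via lambda: add s3.
From s3 via lambda: add s8.
From s12 via lambda: add s1.
From s15 via lambda: add s14.
From s1 via lambda: add s13.
No new states can be added; the closed set is {s0, s1, s2, s3, s5, s7, s8, s12, s13, s14, s15}.

{s0, s1, s2, s3, s5, s7, s8, s12, s13, s14, s15}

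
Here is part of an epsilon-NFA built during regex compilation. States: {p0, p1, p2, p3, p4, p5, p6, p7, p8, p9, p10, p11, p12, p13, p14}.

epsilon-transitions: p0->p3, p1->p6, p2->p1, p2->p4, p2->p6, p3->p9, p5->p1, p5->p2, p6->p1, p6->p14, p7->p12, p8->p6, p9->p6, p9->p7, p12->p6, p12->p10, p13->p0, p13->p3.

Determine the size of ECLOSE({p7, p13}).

Start with {p7, p13}.
From p7 via epsilon: add p12.
From p13 via epsilon: add p0, p3.
From p3 via epsilon: add p9.
From p12 via epsilon: add p6, p10.
From p6 via epsilon: add p1, p14.
epsilon-closure = {p0, p1, p3, p6, p7, p9, p10, p12, p13, p14}, which has 10 states.

10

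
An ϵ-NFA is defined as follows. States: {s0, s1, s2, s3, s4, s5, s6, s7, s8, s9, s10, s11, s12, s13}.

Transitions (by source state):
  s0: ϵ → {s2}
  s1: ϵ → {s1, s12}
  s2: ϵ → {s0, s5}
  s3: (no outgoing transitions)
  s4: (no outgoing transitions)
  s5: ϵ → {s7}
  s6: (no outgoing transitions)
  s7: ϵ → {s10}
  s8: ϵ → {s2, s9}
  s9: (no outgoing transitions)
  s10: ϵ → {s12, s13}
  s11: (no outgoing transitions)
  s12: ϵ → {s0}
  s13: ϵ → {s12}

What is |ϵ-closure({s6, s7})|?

Start with {s6, s7}.
From s7 via ϵ: add s10.
From s10 via ϵ: add s12, s13.
From s12 via ϵ: add s0.
From s0 via ϵ: add s2.
From s2 via ϵ: add s5.
ϵ-closure = {s0, s2, s5, s6, s7, s10, s12, s13}, which has 8 states.

8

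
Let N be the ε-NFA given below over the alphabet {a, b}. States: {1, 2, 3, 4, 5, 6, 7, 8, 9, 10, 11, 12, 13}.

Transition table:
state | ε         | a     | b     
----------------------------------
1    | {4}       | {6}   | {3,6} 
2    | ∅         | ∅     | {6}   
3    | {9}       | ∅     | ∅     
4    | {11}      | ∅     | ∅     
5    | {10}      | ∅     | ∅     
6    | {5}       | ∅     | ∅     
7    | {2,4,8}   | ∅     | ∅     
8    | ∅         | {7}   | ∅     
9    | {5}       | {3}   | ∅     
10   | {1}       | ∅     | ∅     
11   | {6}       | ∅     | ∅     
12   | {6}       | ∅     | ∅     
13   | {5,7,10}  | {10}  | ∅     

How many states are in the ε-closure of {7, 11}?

9

Start with {7, 11}.
From 7 via ε: add 2, 4, 8.
From 11 via ε: add 6.
From 6 via ε: add 5.
From 5 via ε: add 10.
From 10 via ε: add 1.
ε-closure = {1, 2, 4, 5, 6, 7, 8, 10, 11}, which has 9 states.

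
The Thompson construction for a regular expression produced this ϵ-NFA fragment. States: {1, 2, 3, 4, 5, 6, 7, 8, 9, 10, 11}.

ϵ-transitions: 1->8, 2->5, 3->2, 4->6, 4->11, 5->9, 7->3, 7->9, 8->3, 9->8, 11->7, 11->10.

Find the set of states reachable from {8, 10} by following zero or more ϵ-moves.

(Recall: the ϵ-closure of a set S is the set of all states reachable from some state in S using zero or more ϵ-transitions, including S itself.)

Start with {8, 10}.
From 8 via ϵ: add 3.
From 3 via ϵ: add 2.
From 2 via ϵ: add 5.
From 5 via ϵ: add 9.
No new states can be added; the closed set is {2, 3, 5, 8, 9, 10}.

{2, 3, 5, 8, 9, 10}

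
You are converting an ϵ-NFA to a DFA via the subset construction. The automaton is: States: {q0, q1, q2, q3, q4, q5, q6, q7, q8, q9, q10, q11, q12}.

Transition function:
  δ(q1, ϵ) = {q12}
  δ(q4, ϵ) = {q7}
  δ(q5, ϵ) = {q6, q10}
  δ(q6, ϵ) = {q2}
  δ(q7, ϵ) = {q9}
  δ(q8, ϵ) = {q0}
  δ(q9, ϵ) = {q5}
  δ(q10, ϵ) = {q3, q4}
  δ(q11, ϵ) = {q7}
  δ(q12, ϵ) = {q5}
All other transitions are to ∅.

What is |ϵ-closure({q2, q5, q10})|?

Start with {q2, q5, q10}.
From q5 via ϵ: add q6.
From q10 via ϵ: add q3, q4.
From q4 via ϵ: add q7.
From q7 via ϵ: add q9.
ϵ-closure = {q2, q3, q4, q5, q6, q7, q9, q10}, which has 8 states.

8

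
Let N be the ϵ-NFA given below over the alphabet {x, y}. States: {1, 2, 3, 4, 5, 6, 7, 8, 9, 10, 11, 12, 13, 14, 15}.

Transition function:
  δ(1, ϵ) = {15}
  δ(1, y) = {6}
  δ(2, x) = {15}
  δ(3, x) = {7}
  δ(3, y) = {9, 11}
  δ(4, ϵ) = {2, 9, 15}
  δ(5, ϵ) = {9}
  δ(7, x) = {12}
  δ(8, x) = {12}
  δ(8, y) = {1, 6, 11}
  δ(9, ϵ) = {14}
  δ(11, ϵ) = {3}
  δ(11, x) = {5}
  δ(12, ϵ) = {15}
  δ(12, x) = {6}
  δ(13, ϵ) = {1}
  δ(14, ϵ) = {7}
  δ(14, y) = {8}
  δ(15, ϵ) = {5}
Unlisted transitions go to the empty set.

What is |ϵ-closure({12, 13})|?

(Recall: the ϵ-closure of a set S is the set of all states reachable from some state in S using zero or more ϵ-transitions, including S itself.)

Start with {12, 13}.
From 12 via ϵ: add 15.
From 13 via ϵ: add 1.
From 15 via ϵ: add 5.
From 5 via ϵ: add 9.
From 9 via ϵ: add 14.
From 14 via ϵ: add 7.
ϵ-closure = {1, 5, 7, 9, 12, 13, 14, 15}, which has 8 states.

8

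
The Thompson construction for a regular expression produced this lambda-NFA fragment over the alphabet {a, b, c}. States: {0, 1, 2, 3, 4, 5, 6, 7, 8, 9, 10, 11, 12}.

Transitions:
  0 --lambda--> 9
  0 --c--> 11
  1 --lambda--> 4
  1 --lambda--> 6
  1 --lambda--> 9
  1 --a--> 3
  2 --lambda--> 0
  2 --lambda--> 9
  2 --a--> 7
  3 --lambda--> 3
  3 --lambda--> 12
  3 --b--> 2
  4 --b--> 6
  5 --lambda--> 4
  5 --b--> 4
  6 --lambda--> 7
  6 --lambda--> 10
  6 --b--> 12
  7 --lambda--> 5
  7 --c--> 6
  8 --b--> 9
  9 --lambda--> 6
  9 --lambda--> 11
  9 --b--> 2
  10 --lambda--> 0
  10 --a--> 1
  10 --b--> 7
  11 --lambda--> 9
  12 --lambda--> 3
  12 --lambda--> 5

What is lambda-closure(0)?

Start with {0}.
From 0 via lambda: add 9.
From 9 via lambda: add 6, 11.
From 6 via lambda: add 7, 10.
From 7 via lambda: add 5.
From 5 via lambda: add 4.
No new states can be added; the closed set is {0, 4, 5, 6, 7, 9, 10, 11}.

{0, 4, 5, 6, 7, 9, 10, 11}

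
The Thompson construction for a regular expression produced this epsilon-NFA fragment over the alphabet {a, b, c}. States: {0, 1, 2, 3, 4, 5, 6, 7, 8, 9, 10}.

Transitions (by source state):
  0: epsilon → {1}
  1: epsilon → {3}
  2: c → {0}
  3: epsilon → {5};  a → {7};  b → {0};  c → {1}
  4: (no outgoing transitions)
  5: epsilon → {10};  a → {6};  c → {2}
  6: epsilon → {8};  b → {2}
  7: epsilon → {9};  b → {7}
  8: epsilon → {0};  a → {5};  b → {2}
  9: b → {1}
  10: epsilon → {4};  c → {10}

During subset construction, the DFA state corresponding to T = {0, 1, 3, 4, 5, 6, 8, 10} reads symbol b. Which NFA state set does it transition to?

{0, 1, 2, 3, 4, 5, 10}

3 on b → {0}.
6 on b → {2}.
8 on b → {2}.
No b-transition from 0, 1, 4, 5, 10.
Union after reading b: {0, 2}.
Now take the epsilon-closure:
From 0 via epsilon: add 1.
From 1 via epsilon: add 3.
From 3 via epsilon: add 5.
From 5 via epsilon: add 10.
From 10 via epsilon: add 4.
No new states can be added; the closed set is {0, 1, 2, 3, 4, 5, 10}.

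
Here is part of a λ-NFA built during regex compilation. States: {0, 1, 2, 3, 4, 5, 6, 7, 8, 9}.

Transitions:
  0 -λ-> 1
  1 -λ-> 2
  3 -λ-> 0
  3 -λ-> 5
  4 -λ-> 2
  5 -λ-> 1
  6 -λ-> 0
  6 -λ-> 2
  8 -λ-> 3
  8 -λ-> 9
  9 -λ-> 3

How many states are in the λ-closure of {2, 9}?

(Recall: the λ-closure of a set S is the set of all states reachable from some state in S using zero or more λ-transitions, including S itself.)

6

Start with {2, 9}.
From 9 via λ: add 3.
From 3 via λ: add 0, 5.
From 0 via λ: add 1.
λ-closure = {0, 1, 2, 3, 5, 9}, which has 6 states.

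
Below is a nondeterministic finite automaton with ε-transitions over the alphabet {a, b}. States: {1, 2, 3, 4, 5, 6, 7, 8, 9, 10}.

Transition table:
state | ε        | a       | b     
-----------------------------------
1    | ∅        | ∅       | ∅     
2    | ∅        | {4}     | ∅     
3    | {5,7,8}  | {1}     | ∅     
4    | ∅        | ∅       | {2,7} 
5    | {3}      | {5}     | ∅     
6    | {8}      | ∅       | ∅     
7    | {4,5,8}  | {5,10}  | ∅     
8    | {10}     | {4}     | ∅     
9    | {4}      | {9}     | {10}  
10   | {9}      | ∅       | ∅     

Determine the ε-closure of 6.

Start with {6}.
From 6 via ε: add 8.
From 8 via ε: add 10.
From 10 via ε: add 9.
From 9 via ε: add 4.
No new states can be added; the closed set is {4, 6, 8, 9, 10}.

{4, 6, 8, 9, 10}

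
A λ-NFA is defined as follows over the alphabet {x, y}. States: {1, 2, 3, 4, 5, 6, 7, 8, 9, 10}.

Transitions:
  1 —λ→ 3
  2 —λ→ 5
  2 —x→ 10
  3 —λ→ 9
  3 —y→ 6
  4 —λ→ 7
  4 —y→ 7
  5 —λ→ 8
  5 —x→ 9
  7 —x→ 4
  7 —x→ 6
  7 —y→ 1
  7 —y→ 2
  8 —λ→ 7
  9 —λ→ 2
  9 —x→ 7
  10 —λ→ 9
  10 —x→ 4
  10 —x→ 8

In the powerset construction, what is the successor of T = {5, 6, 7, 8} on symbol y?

7 on y → {1, 2}.
No y-transition from 5, 6, 8.
Union after reading y: {1, 2}.
Now take the λ-closure:
From 1 via λ: add 3.
From 2 via λ: add 5.
From 3 via λ: add 9.
From 5 via λ: add 8.
From 8 via λ: add 7.
No new states can be added; the closed set is {1, 2, 3, 5, 7, 8, 9}.

{1, 2, 3, 5, 7, 8, 9}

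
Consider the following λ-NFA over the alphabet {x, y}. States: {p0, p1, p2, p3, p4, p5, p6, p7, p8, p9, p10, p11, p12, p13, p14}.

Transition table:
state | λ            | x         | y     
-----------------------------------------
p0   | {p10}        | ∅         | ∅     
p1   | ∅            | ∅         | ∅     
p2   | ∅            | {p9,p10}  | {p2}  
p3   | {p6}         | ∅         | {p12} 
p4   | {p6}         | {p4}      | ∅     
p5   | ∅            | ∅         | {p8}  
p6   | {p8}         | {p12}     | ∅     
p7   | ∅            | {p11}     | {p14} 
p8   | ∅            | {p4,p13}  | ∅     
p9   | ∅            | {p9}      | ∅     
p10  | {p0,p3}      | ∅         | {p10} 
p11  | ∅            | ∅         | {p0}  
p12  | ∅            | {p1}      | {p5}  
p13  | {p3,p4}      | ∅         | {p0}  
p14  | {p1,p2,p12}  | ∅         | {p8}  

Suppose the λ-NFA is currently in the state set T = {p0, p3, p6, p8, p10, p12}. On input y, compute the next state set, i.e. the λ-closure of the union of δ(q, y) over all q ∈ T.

{p0, p3, p5, p6, p8, p10, p12}

p3 on y → {p12}.
p10 on y → {p10}.
p12 on y → {p5}.
No y-transition from p0, p6, p8.
Union after reading y: {p5, p10, p12}.
Now take the λ-closure:
From p10 via λ: add p0, p3.
From p3 via λ: add p6.
From p6 via λ: add p8.
No new states can be added; the closed set is {p0, p3, p5, p6, p8, p10, p12}.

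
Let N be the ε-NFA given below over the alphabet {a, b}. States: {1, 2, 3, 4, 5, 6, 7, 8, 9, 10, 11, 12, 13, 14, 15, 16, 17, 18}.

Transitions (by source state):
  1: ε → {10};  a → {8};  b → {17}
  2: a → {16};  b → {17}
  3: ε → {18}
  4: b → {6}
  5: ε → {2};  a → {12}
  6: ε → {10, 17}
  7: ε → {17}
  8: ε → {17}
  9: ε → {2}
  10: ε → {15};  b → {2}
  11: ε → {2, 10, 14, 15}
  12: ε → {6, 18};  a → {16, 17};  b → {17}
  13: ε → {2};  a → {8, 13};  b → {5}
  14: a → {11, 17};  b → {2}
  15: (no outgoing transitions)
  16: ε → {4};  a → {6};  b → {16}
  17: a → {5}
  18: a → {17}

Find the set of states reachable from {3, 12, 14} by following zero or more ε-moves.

{3, 6, 10, 12, 14, 15, 17, 18}

Start with {3, 12, 14}.
From 3 via ε: add 18.
From 12 via ε: add 6.
From 6 via ε: add 10, 17.
From 10 via ε: add 15.
No new states can be added; the closed set is {3, 6, 10, 12, 14, 15, 17, 18}.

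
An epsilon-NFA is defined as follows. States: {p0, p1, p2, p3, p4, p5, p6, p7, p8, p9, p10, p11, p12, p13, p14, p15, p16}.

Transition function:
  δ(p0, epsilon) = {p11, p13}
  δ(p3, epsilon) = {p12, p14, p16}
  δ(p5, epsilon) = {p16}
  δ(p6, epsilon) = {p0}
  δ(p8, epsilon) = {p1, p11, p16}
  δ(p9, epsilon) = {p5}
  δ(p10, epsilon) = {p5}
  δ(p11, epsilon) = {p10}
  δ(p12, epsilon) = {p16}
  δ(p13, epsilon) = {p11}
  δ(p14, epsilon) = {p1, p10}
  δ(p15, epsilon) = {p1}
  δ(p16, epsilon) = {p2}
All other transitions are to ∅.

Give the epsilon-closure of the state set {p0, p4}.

Start with {p0, p4}.
From p0 via epsilon: add p11, p13.
From p11 via epsilon: add p10.
From p10 via epsilon: add p5.
From p5 via epsilon: add p16.
From p16 via epsilon: add p2.
No new states can be added; the closed set is {p0, p2, p4, p5, p10, p11, p13, p16}.

{p0, p2, p4, p5, p10, p11, p13, p16}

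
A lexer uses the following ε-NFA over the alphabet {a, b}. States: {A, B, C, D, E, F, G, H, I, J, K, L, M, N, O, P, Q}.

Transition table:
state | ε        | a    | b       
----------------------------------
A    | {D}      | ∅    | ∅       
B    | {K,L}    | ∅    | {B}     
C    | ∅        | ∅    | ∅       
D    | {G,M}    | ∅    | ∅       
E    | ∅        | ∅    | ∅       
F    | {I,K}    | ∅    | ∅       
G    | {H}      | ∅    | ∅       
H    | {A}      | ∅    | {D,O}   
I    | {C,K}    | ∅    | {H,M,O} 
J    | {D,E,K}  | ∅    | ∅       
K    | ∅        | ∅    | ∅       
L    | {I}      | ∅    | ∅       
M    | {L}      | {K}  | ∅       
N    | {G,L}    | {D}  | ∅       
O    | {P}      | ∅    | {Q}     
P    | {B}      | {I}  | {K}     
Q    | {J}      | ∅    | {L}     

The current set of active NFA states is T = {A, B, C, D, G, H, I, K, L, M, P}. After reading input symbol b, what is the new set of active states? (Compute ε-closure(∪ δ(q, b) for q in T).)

B on b → {B}.
H on b → {D, O}.
I on b → {H, M, O}.
P on b → {K}.
No b-transition from A, C, D, G, K, L, M.
Union after reading b: {B, D, H, K, M, O}.
Now take the ε-closure:
From B via ε: add L.
From D via ε: add G.
From H via ε: add A.
From O via ε: add P.
From L via ε: add I.
From I via ε: add C.
No new states can be added; the closed set is {A, B, C, D, G, H, I, K, L, M, O, P}.

{A, B, C, D, G, H, I, K, L, M, O, P}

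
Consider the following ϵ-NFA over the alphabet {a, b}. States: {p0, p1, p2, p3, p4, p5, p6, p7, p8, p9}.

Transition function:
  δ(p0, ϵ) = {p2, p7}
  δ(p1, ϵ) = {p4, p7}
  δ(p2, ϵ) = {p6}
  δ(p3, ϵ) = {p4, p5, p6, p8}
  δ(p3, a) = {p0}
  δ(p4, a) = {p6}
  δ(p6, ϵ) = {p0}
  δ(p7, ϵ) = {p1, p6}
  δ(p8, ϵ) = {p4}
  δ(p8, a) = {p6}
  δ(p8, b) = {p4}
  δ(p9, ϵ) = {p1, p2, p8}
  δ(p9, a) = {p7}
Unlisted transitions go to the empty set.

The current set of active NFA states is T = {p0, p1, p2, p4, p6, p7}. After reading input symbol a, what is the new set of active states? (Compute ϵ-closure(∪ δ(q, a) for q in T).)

p4 on a → {p6}.
No a-transition from p0, p1, p2, p6, p7.
Union after reading a: {p6}.
Now take the ϵ-closure:
From p6 via ϵ: add p0.
From p0 via ϵ: add p2, p7.
From p7 via ϵ: add p1.
From p1 via ϵ: add p4.
No new states can be added; the closed set is {p0, p1, p2, p4, p6, p7}.

{p0, p1, p2, p4, p6, p7}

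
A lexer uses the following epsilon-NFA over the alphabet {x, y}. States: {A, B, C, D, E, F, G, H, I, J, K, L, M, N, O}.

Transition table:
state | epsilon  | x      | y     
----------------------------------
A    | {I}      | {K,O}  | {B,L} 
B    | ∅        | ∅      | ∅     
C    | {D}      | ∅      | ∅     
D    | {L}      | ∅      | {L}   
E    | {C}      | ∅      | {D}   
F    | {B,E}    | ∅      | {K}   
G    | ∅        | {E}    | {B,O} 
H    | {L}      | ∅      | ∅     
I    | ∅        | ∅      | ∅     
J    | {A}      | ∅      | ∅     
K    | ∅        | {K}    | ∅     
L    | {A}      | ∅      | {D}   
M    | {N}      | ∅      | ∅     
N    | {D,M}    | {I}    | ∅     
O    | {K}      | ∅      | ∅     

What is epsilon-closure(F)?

{A, B, C, D, E, F, I, L}

Start with {F}.
From F via epsilon: add B, E.
From E via epsilon: add C.
From C via epsilon: add D.
From D via epsilon: add L.
From L via epsilon: add A.
From A via epsilon: add I.
No new states can be added; the closed set is {A, B, C, D, E, F, I, L}.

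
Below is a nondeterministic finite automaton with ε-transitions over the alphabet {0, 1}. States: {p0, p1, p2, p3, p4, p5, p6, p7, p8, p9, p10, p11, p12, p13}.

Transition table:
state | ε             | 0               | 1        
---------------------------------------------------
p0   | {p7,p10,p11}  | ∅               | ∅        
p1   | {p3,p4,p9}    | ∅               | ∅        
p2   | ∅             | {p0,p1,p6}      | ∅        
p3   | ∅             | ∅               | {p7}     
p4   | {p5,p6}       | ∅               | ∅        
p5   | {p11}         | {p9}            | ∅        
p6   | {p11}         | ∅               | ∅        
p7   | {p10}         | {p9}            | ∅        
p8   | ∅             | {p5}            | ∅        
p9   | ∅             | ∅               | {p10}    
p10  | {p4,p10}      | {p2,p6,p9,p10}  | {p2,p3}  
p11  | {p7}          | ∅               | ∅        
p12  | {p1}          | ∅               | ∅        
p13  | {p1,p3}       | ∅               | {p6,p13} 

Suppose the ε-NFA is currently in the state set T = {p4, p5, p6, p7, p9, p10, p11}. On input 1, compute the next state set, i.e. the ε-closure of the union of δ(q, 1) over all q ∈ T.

{p2, p3, p4, p5, p6, p7, p10, p11}

p9 on 1 → {p10}.
p10 on 1 → {p2, p3}.
No 1-transition from p4, p5, p6, p7, p11.
Union after reading 1: {p2, p3, p10}.
Now take the ε-closure:
From p10 via ε: add p4.
From p4 via ε: add p5, p6.
From p5 via ε: add p11.
From p11 via ε: add p7.
No new states can be added; the closed set is {p2, p3, p4, p5, p6, p7, p10, p11}.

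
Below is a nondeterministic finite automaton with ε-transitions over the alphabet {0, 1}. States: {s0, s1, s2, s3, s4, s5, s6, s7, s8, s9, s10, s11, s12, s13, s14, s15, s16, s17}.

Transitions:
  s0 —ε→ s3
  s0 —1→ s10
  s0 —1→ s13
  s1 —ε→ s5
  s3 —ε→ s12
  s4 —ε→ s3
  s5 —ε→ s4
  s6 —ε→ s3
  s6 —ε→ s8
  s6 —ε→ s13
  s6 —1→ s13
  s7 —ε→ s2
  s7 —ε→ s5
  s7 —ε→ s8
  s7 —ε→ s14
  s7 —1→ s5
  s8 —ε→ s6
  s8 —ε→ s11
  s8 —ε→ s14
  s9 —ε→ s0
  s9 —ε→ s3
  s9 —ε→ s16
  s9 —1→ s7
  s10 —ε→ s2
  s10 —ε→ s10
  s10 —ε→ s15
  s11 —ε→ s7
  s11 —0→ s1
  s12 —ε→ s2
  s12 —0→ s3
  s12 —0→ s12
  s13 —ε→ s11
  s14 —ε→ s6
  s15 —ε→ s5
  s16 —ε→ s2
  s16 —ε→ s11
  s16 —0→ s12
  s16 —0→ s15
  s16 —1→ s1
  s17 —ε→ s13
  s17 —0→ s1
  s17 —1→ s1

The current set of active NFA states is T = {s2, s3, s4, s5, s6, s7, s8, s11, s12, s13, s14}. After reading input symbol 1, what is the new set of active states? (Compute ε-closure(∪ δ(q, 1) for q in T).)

s6 on 1 → {s13}.
s7 on 1 → {s5}.
No 1-transition from s2, s3, s4, s5, s8, s11, s12, s13, s14.
Union after reading 1: {s5, s13}.
Now take the ε-closure:
From s5 via ε: add s4.
From s13 via ε: add s11.
From s4 via ε: add s3.
From s11 via ε: add s7.
From s3 via ε: add s12.
From s7 via ε: add s2, s8, s14.
From s8 via ε: add s6.
No new states can be added; the closed set is {s2, s3, s4, s5, s6, s7, s8, s11, s12, s13, s14}.

{s2, s3, s4, s5, s6, s7, s8, s11, s12, s13, s14}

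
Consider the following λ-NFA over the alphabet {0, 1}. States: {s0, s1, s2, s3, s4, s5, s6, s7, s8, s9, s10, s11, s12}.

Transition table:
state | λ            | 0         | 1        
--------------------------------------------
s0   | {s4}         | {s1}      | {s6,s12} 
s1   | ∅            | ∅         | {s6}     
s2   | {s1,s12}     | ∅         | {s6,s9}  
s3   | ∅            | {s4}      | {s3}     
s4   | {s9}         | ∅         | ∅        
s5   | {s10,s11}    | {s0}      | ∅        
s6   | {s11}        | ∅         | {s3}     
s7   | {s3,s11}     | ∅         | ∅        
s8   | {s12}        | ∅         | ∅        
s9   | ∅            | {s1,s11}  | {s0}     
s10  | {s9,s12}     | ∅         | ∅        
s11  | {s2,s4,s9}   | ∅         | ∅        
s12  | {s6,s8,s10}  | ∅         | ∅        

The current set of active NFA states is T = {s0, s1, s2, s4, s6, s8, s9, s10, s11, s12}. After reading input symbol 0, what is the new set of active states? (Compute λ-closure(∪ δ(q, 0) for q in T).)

{s1, s2, s4, s6, s8, s9, s10, s11, s12}

s0 on 0 → {s1}.
s9 on 0 → {s1, s11}.
No 0-transition from s1, s2, s4, s6, s8, s10, s11, s12.
Union after reading 0: {s1, s11}.
Now take the λ-closure:
From s11 via λ: add s2, s4, s9.
From s2 via λ: add s12.
From s12 via λ: add s6, s8, s10.
No new states can be added; the closed set is {s1, s2, s4, s6, s8, s9, s10, s11, s12}.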